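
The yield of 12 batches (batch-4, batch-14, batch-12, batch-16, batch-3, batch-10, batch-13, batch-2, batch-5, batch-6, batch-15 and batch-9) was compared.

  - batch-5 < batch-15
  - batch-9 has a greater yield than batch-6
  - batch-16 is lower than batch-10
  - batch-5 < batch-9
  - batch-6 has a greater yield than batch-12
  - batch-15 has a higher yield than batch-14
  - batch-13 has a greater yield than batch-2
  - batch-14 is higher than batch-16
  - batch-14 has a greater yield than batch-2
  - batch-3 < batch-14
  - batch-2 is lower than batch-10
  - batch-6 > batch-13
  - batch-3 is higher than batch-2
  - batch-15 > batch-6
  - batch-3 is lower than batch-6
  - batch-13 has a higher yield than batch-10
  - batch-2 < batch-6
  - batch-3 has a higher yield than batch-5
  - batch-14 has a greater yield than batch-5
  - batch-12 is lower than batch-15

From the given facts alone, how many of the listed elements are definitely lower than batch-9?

Directly below batch-9: batch-5, batch-6.
One step further: batch-12, batch-2, batch-3, batch-13 (6 so far).
One step further: batch-10 (7 so far).
One step further: batch-16 (8 so far).
No other element is forced below batch-9 by the given relations, so the count is 8.

8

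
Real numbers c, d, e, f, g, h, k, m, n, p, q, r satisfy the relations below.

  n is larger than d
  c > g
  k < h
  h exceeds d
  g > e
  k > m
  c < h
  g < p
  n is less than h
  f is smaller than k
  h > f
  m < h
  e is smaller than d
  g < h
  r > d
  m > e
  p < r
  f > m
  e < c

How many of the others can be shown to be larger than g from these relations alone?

From g the given relations immediately reach p, c, h.
From those, r — 4 in total.
No other element is forced above g by the given relations, so the count is 4.

4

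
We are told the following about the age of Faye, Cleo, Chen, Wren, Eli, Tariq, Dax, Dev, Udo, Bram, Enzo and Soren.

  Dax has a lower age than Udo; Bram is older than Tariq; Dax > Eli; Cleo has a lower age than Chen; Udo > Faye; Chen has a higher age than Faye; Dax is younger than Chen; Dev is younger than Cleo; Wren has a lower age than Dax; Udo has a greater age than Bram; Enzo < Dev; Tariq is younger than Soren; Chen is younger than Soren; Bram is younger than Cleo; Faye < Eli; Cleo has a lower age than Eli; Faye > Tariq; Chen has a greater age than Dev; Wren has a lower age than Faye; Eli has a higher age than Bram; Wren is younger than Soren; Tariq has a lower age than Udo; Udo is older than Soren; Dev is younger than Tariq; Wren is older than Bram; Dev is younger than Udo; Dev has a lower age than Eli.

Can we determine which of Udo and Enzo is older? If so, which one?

Udo

Enzo < Dev and Dev < Tariq give Enzo < Tariq.
With Tariq < Bram: Enzo < Dev < Tariq < Bram.
With Bram < Wren: Enzo < Dev < Tariq < Bram < Wren.
Then Wren < Faye extends the chain to Faye.
With Faye < Eli: Enzo < Dev < Tariq < Bram < Wren < Faye < Eli.
Then Eli < Dax extends the chain to Dax.
Then Dax < Chen extends the chain to Chen.
With Chen < Soren: Enzo < Dev < Tariq < Bram < Wren < Faye < Eli < Dax < Chen < Soren.
With Soren < Udo: Enzo < Dev < Tariq < Bram < Wren < Faye < Eli < Dax < Chen < Soren < Udo.
So Udo is older.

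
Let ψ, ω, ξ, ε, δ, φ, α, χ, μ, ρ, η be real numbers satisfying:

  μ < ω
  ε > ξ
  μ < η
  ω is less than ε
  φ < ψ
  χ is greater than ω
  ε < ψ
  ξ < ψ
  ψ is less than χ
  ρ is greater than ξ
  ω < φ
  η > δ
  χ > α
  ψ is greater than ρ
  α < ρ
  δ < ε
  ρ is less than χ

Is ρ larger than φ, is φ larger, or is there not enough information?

Following every chain through ρ: above ρ we get ψ, χ; below ρ we get ξ, α.
φ is not reached, and no chain runs the other way from φ to ρ.
So the given relations leave the order of ρ and φ undetermined.

undetermined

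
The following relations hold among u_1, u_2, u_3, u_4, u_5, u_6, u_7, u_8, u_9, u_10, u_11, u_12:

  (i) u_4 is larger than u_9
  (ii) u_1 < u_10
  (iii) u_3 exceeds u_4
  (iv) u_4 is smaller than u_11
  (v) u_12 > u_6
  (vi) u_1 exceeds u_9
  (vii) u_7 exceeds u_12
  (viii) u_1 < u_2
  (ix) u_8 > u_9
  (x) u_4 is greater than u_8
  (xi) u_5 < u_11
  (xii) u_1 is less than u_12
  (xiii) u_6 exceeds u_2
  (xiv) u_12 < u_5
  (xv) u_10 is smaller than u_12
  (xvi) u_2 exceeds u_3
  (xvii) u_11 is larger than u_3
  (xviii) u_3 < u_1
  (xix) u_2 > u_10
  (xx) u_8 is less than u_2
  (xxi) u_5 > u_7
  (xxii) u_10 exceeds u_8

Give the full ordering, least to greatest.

u_9 < u_8 < u_4 < u_3 < u_1 < u_10 < u_2 < u_6 < u_12 < u_7 < u_5 < u_11

The consecutive links are each given: u_9 < u_8; u_8 < u_4; u_4 < u_3; u_3 < u_1; u_1 < u_10; u_10 < u_2; u_2 < u_6; u_6 < u_12; u_12 < u_7; u_7 < u_5; u_5 < u_11.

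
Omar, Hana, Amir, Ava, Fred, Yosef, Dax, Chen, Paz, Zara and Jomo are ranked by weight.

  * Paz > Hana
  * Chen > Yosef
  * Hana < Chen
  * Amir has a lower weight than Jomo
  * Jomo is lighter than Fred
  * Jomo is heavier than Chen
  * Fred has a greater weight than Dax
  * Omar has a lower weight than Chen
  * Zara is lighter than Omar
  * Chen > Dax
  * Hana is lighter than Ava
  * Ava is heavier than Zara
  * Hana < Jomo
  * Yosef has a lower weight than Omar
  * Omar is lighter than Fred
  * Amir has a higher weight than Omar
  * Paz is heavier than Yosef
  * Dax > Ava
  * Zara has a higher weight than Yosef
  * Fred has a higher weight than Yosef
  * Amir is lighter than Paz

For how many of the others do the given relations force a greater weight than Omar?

5

The elements the relations force above Omar are Amir, Chen, Paz, Jomo, Fred — no chain reaches any other.
That is 5.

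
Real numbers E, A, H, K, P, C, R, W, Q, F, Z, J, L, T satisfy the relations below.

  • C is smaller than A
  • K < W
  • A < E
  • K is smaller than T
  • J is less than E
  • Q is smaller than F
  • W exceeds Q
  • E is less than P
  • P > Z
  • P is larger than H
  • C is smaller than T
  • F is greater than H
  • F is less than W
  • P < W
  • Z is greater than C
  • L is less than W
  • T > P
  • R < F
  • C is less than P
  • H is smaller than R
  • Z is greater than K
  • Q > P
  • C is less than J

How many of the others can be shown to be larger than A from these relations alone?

The elements the relations force above A are E, P, T, Q, F, W — no chain reaches any other.
That is 6.

6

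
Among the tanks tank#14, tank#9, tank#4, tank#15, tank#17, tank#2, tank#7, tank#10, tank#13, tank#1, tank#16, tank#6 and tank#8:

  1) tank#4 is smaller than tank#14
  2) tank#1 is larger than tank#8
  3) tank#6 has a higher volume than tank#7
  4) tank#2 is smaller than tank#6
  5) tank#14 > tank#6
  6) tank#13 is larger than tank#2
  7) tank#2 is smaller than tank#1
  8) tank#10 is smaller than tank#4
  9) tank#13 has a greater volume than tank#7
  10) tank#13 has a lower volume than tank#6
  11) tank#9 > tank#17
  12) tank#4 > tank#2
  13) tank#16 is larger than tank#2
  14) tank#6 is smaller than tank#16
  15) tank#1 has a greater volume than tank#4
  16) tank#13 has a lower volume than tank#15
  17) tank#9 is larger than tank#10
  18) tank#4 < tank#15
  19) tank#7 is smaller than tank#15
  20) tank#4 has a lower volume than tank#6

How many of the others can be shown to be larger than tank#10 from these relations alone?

Directly above tank#10: tank#4, tank#9.
One step further: tank#6, tank#1, tank#15, tank#14 (6 so far).
One step further: tank#16 (7 so far).
Nothing else is reachable above tank#10; 7 in all.

7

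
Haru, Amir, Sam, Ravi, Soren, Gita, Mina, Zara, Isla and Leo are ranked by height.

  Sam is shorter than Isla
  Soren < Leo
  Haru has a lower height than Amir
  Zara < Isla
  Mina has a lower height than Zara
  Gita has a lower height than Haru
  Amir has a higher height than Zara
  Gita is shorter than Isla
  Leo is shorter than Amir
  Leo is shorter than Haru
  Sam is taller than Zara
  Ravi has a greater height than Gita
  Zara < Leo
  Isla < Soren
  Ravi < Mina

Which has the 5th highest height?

Isla

The consecutive relations fix a unique order: Gita < Ravi < Mina < Zara < Sam < Isla < Soren < Leo < Haru < Amir.
The 5th largest is Isla.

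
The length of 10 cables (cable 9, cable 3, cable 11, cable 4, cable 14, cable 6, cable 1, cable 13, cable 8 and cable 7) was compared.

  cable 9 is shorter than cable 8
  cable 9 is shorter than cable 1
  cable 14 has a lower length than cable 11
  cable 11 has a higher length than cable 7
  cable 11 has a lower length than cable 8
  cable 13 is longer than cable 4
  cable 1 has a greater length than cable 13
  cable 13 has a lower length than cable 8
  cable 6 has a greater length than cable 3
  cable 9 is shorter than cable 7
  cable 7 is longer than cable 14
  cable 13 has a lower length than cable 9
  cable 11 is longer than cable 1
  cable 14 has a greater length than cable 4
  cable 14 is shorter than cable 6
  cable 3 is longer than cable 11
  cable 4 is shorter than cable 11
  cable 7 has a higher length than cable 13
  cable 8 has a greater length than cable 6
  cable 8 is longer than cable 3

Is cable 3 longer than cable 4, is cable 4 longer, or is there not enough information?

cable 4 < cable 13 and cable 13 < cable 9 give cable 4 < cable 9.
With cable 9 < cable 7: cable 4 < cable 13 < cable 9 < cable 7.
Then cable 7 < cable 11 extends the chain to cable 11.
Then cable 11 < cable 3 extends the chain to cable 3.
So cable 3 is longer.

cable 3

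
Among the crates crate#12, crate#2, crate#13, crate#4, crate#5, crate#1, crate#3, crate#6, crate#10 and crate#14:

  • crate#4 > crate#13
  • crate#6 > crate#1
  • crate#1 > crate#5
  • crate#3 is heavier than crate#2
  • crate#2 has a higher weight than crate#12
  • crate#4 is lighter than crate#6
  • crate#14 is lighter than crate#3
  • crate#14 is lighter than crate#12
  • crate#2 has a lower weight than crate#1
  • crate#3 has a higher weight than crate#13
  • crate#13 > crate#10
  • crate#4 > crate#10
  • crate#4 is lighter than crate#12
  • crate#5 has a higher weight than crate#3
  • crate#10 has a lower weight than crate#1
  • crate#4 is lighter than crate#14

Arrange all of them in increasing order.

Nothing is placed below crate#10, so it is least; from there crate#10 < crate#13; crate#13 < crate#4; crate#4 < crate#14; crate#14 < crate#12; crate#12 < crate#2; crate#2 < crate#3; crate#3 < crate#5; crate#5 < crate#1; crate#1 < crate#6, each given directly.

crate#10 < crate#13 < crate#4 < crate#14 < crate#12 < crate#2 < crate#3 < crate#5 < crate#1 < crate#6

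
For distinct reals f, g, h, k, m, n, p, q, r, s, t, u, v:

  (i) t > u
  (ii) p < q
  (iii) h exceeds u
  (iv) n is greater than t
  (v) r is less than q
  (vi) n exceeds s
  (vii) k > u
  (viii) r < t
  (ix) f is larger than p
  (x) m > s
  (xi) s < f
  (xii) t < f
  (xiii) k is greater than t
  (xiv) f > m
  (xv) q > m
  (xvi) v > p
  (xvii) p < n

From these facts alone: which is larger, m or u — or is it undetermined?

Following every chain through u: above u we get t, k, f, n, h.
m is not reached, and no chain runs the other way from m to u.
So the given relations leave the order of u and m undetermined.

undetermined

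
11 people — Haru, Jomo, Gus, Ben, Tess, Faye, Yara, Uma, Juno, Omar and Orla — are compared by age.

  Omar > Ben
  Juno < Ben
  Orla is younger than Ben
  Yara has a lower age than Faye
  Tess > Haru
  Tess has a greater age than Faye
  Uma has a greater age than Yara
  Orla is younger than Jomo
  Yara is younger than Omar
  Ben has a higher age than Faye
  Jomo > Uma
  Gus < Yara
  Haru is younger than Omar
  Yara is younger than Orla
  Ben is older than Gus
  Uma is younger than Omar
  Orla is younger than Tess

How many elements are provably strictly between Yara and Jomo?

2

The relations place Yara below Jomo. An element lies strictly between them when it is forced above Yara and also forced below Jomo.
Above Yara: {Orla, Faye, Uma, Ben, Tess, Omar}. Below Jomo: {Gus, Orla, Uma}.
Intersection: {Orla, Uma} — 2.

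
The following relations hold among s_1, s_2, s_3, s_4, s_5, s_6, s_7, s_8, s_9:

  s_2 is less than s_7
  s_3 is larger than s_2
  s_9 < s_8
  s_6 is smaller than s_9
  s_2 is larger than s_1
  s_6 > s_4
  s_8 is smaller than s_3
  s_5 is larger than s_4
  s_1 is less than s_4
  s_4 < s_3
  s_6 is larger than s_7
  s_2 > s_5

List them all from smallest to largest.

Each adjacent pair is fixed by a given relation: s_1 < s_4; s_4 < s_5; s_5 < s_2; s_2 < s_7; s_7 < s_6; s_6 < s_9; s_9 < s_8; s_8 < s_3. Chaining them end to end gives the full order.

s_1 < s_4 < s_5 < s_2 < s_7 < s_6 < s_9 < s_8 < s_3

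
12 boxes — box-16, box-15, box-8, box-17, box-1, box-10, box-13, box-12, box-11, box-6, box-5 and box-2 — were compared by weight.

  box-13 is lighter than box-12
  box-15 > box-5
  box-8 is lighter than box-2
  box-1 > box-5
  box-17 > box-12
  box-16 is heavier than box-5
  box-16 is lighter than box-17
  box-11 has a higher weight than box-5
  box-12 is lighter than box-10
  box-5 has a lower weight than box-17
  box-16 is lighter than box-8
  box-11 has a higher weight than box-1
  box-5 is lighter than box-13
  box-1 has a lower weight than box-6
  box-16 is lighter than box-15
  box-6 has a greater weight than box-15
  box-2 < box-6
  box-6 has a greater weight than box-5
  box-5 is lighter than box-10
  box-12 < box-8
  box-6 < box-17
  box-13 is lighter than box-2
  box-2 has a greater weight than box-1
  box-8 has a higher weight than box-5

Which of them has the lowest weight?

Chaining upward from box-5: directly above it, box-13, box-16, box-1, box-8, box-11, box-15, box-6, box-17, box-10; then box-12, box-2.
That covers every other element, and nothing is given below box-5, so box-5 is the lowest weight.

box-5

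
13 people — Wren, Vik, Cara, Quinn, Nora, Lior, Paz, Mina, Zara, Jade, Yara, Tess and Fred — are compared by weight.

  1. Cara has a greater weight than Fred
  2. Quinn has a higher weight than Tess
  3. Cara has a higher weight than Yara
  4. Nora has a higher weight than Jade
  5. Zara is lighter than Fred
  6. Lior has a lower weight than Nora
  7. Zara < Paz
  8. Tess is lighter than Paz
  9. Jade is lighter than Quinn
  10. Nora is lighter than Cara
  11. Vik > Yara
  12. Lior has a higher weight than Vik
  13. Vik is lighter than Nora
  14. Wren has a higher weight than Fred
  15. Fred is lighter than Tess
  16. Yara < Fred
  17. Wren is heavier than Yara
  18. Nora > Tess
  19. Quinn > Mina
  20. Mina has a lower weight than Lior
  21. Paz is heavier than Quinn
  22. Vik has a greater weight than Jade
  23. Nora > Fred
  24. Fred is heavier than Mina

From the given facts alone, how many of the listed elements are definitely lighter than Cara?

Directly below Cara: Yara, Fred, Nora.
One step further: Zara, Mina, Jade, Tess, Vik, Lior (9 so far).
Nothing else is reachable below Cara; 9 in all.

9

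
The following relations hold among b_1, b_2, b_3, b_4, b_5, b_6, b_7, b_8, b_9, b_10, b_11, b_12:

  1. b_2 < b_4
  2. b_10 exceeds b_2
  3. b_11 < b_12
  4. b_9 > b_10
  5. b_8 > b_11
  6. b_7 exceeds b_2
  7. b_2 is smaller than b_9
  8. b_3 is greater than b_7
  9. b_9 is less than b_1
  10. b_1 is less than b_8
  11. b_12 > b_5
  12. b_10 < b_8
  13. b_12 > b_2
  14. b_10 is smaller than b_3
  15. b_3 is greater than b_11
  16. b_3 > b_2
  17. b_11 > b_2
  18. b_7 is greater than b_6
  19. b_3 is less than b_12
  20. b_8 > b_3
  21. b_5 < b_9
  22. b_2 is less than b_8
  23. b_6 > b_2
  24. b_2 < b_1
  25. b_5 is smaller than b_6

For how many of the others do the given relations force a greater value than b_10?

5

The elements the relations force above b_10 are b_3, b_12, b_9, b_1, b_8 — no chain reaches any other.
That is 5.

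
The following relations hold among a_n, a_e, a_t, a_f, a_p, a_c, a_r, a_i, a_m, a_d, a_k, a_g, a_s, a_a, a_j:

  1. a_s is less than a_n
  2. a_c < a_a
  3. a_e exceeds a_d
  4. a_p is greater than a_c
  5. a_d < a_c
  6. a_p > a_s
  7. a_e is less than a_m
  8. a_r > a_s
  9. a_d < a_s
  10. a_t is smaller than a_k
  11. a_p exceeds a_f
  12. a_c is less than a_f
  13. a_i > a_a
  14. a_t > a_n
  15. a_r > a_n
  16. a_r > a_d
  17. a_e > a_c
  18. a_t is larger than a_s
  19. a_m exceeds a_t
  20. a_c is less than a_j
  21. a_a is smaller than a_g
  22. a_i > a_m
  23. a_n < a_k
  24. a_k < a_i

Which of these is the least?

a_c is not least since a_d < a_c; a_s is not least since a_d < a_s; a_e is not least since a_c < a_e; a_n is not least since a_s < a_n; a_a is not least since a_c < a_a; a_t is not least since a_n < a_t; a_j is not least since a_c < a_j; a_k is not least since a_t < a_k; a_f is not least since a_c < a_f; a_p is not least since a_f < a_p; a_g is not least since a_a < a_g; a_m is not least since a_t < a_m; a_i is not least since a_m < a_i; a_r is not least since a_d < a_r.
Only a_d has nothing below it, so a_d is the least.

a_d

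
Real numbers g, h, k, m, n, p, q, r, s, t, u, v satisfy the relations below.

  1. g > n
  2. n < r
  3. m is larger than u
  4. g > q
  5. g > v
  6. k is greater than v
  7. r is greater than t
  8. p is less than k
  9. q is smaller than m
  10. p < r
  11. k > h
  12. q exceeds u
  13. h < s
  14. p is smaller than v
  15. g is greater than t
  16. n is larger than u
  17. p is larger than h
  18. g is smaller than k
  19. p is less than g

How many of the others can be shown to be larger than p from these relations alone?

4

The elements the relations force above p are v, r, g, k — no chain reaches any other.
That is 4.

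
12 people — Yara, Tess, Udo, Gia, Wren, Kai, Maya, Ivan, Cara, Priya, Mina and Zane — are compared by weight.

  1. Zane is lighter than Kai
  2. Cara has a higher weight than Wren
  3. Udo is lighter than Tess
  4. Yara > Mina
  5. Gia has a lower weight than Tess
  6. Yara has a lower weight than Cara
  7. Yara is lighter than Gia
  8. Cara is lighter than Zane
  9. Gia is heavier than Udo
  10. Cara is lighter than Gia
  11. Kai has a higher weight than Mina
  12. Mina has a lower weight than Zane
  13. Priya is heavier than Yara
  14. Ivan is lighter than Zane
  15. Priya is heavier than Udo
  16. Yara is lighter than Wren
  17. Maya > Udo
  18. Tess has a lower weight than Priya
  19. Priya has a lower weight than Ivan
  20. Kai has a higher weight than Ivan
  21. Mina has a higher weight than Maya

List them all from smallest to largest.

Udo < Maya < Mina < Yara < Wren < Cara < Gia < Tess < Priya < Ivan < Zane < Kai

The consecutive links are each given: Udo < Maya; Maya < Mina; Mina < Yara; Yara < Wren; Wren < Cara; Cara < Gia; Gia < Tess; Tess < Priya; Priya < Ivan; Ivan < Zane; Zane < Kai.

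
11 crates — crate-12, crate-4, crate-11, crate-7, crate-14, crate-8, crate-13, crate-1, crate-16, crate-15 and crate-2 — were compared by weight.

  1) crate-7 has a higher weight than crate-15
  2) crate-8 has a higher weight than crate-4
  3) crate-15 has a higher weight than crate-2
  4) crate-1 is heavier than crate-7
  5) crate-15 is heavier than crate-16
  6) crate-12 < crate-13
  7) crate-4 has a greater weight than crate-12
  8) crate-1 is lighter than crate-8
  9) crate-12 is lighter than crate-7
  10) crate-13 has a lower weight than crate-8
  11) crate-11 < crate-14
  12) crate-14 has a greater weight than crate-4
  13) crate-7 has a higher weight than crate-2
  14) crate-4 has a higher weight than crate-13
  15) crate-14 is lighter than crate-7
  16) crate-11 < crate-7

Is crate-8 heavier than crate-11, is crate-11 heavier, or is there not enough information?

crate-8

crate-11 < crate-14 and crate-14 < crate-7 give crate-11 < crate-7.
With crate-7 < crate-1: crate-11 < crate-14 < crate-7 < crate-1.
Then crate-1 < crate-8 extends the chain to crate-8.
So crate-8 is heavier.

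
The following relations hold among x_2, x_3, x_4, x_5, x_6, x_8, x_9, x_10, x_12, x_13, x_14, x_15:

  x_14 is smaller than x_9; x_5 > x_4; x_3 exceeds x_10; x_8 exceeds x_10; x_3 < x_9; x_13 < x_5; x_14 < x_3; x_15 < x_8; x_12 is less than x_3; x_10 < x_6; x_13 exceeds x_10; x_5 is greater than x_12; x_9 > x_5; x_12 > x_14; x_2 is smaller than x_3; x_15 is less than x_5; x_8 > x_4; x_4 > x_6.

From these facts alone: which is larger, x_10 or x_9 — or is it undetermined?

Chaining the given relations: x_10 < x_6 < x_4 < x_5 < x_9.
So x_9 is larger.

x_9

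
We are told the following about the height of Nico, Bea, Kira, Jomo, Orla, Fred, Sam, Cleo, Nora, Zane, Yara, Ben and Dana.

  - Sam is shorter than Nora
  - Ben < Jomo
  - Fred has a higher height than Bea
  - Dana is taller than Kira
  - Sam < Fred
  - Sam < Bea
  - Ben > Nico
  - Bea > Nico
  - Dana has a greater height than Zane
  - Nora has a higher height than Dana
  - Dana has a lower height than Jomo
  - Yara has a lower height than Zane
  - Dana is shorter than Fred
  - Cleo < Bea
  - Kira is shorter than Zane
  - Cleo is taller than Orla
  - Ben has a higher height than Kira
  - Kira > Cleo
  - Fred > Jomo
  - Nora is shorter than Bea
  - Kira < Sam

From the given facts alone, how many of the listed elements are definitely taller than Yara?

6

Directly above Yara: Zane.
One step further: Dana (2 so far).
One step further: Nora, Jomo, Fred (5 so far).
One step further: Bea (6 so far).
Nothing else is reachable above Yara; 6 in all.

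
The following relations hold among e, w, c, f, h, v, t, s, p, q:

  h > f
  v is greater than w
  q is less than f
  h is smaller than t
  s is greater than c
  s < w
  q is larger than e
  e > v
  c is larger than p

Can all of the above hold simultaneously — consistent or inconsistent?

The single ordering p < c < s < w < v < e < q < f < h < t satisfies every listed relation, so no contradiction arises.

consistent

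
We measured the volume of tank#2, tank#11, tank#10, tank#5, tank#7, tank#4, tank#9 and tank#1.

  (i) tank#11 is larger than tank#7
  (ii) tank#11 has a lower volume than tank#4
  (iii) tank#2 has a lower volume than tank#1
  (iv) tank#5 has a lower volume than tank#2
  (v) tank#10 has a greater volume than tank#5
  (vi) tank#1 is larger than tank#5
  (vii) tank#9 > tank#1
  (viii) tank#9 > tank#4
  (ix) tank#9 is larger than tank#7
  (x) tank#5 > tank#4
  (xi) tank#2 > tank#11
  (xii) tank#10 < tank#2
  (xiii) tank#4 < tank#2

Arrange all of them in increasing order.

tank#7 < tank#11 < tank#4 < tank#5 < tank#10 < tank#2 < tank#1 < tank#9

The consecutive links are each given: tank#7 < tank#11; tank#11 < tank#4; tank#4 < tank#5; tank#5 < tank#10; tank#10 < tank#2; tank#2 < tank#1; tank#1 < tank#9.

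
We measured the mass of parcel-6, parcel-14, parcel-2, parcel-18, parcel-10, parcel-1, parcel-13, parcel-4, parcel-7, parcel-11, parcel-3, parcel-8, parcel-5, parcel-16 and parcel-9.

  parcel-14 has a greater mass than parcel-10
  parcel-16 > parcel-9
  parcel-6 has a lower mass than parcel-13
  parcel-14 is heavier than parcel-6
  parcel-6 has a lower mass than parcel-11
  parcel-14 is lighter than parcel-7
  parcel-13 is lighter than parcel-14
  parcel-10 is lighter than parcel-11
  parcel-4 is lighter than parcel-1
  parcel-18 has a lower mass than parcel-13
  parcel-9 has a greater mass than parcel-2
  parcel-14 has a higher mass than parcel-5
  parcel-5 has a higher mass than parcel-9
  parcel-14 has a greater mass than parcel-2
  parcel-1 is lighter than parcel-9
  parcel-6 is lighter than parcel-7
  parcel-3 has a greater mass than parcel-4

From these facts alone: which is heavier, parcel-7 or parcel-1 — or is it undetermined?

The relevant relations are parcel-1 < parcel-9; parcel-9 < parcel-5; parcel-5 < parcel-14; parcel-14 < parcel-7.
Together: parcel-1 < parcel-9 < parcel-5 < parcel-14 < parcel-7.
So parcel-7 is heavier.

parcel-7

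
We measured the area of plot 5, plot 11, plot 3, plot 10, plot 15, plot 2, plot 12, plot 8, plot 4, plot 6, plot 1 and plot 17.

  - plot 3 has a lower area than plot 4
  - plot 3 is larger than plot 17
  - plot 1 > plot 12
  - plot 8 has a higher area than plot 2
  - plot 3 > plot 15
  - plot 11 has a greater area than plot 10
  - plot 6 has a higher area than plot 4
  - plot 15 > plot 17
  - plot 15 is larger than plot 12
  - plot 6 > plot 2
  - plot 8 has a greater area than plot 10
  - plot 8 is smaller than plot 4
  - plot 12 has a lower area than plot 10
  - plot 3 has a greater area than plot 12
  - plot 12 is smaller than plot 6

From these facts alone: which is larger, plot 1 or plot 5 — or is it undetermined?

undetermined

Following every chain through plot 5: nothing is chained to plot 5.
plot 1 is not reached, and no chain runs the other way from plot 1 to plot 5.
So the given relations leave the order of plot 5 and plot 1 undetermined.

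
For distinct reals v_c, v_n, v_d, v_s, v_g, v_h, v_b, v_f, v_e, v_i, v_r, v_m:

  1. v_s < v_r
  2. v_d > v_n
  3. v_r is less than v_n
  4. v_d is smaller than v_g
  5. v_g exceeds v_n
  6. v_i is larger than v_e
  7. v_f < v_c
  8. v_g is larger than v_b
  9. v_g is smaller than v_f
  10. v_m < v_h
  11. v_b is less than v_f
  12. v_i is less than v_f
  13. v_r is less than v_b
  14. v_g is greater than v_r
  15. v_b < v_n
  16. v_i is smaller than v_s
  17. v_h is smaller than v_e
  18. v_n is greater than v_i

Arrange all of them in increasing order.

v_m < v_h < v_e < v_i < v_s < v_r < v_b < v_n < v_d < v_g < v_f < v_c

Each adjacent pair is fixed by a given relation: v_m < v_h; v_h < v_e; v_e < v_i; v_i < v_s; v_s < v_r; v_r < v_b; v_b < v_n; v_n < v_d; v_d < v_g; v_g < v_f; v_f < v_c. Chaining them end to end gives the full order.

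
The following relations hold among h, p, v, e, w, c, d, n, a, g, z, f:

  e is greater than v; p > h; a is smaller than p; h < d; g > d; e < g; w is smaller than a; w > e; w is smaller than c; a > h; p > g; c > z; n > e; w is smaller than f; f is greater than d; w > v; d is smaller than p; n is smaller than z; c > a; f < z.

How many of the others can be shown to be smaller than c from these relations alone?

From c the given relations immediately reach w, a, z.
From those, h, v, e, n, f — 8 in total.
From those, d — 9 in total.
No other element is forced below c by the given relations, so the count is 9.

9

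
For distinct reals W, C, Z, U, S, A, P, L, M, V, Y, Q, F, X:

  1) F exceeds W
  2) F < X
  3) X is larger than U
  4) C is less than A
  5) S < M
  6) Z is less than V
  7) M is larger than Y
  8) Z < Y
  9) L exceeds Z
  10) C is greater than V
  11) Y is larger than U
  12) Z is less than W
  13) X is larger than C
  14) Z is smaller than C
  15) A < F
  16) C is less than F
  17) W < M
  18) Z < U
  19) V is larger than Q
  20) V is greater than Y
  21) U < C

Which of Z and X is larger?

X

Z < U and U < Y give Z < Y.
With Y < V: Z < U < Y < V.
Then V < C extends the chain to C.
Then C < A extends the chain to A.
With A < F: Z < U < Y < V < C < A < F.
Then F < X extends the chain to X.
So Z < X; X is the larger of the two.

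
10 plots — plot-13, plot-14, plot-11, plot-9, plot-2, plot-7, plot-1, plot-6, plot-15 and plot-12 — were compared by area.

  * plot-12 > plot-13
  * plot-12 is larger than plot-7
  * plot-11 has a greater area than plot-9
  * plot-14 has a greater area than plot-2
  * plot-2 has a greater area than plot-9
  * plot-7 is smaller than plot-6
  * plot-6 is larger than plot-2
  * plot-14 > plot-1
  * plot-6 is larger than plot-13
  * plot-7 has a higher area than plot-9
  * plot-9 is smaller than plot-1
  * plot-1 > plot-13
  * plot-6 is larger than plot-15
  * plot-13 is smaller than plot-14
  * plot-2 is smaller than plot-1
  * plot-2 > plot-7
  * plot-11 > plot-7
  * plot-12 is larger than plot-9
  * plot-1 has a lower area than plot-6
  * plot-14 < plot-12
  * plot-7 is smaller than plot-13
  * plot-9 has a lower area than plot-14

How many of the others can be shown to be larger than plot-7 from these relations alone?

From plot-7 the given relations immediately reach plot-13, plot-2, plot-11, plot-12, plot-6.
From those, plot-1, plot-14 — 7 in total.
Nothing else is reachable above plot-7; 7 in all.

7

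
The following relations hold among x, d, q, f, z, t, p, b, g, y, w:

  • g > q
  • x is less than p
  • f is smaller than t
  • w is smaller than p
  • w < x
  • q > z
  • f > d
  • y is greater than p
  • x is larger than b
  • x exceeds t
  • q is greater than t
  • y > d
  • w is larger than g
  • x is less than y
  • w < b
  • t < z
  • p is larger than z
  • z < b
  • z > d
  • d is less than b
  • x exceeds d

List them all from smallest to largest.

d < f < t < z < q < g < w < b < x < p < y

Nothing is placed below d, so it is least; from there d < f; f < t; t < z; z < q; q < g; g < w; w < b; b < x; x < p; p < y, each given directly.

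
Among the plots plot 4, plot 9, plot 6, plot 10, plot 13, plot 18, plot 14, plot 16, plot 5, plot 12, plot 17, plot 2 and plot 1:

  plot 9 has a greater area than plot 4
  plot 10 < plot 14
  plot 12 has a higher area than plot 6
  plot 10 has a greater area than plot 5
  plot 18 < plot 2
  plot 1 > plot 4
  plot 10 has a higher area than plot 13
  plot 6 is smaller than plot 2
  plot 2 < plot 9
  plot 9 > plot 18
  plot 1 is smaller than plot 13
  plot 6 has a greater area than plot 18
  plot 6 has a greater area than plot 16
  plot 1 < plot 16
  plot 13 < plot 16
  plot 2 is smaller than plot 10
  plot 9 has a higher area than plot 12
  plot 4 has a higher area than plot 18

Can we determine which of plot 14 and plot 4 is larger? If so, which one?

plot 4 < plot 1 and plot 1 < plot 13 give plot 4 < plot 13.
Then plot 13 < plot 16 extends the chain to plot 16.
Then plot 16 < plot 6 extends the chain to plot 6.
With plot 6 < plot 2: plot 4 < plot 1 < plot 13 < plot 16 < plot 6 < plot 2.
Then plot 2 < plot 10 extends the chain to plot 10.
Then plot 10 < plot 14 extends the chain to plot 14.
So plot 14 is larger.

plot 14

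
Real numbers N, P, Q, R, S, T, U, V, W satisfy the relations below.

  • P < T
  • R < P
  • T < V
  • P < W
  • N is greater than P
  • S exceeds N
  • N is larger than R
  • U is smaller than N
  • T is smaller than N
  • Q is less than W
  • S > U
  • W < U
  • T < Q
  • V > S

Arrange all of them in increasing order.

Nothing is placed below R, so it is least; from there R < P; P < T; T < Q; Q < W; W < U; U < N; N < S; S < V, each given directly.

R < P < T < Q < W < U < N < S < V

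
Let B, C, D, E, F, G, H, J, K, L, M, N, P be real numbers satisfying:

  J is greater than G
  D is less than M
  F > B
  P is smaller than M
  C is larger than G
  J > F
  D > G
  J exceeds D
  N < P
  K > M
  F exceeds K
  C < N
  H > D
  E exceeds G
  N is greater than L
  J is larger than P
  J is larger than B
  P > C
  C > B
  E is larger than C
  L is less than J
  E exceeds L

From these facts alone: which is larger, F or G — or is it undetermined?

G < C and C < N give G < N.
With N < P: G < C < N < P.
With P < M: G < C < N < P < M.
Then M < K extends the chain to K.
Then K < F extends the chain to F.
So F is larger.

F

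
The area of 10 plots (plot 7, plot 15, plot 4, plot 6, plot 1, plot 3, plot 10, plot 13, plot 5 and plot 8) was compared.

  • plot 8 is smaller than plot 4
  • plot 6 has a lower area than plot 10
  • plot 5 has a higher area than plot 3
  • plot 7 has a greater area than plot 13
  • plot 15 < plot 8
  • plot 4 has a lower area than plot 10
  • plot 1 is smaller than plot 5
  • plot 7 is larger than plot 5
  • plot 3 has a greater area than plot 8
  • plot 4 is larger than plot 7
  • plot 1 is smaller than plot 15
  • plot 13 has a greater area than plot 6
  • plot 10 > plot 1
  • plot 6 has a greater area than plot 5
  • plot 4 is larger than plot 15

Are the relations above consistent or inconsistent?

consistent

The single ordering plot 1 < plot 15 < plot 8 < plot 3 < plot 5 < plot 6 < plot 13 < plot 7 < plot 4 < plot 10 satisfies every listed relation, so no contradiction arises.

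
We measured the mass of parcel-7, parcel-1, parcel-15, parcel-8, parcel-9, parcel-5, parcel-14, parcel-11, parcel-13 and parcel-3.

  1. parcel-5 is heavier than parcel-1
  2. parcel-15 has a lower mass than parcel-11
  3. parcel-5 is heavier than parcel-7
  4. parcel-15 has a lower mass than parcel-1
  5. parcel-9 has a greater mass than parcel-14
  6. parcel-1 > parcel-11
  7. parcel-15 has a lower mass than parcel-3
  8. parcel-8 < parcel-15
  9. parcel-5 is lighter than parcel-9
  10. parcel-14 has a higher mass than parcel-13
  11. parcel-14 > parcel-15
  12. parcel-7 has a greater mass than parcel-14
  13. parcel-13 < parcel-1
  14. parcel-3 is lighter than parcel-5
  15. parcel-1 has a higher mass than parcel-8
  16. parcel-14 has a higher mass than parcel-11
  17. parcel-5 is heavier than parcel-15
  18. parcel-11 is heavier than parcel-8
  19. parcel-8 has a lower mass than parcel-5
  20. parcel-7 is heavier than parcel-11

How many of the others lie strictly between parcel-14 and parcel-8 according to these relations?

The relations place parcel-8 below parcel-14. An element lies strictly between them when it is forced above parcel-8 and also forced below parcel-14.
Above parcel-8: {parcel-15, parcel-11, parcel-1, parcel-7, parcel-3, parcel-5, parcel-9}. Below parcel-14: {parcel-15, parcel-11, parcel-13}.
Intersection: {parcel-15, parcel-11} — 2.

2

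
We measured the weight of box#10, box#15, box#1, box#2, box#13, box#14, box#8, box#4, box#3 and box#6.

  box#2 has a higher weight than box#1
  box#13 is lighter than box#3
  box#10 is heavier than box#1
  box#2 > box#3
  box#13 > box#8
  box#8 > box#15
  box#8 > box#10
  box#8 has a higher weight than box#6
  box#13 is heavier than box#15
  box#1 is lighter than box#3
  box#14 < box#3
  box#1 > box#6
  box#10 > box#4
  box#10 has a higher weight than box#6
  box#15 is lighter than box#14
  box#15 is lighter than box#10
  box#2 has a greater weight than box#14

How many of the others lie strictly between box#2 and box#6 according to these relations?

5

The relations place box#6 below box#2. An element lies strictly between them when it is forced above box#6 and also forced below box#2.
Above box#6: {box#1, box#10, box#8, box#13, box#3}. Below box#2: {box#4, box#15, box#1, box#10, box#14, box#8, box#13, box#3}.
Intersection: {box#1, box#10, box#8, box#13, box#3} — 5.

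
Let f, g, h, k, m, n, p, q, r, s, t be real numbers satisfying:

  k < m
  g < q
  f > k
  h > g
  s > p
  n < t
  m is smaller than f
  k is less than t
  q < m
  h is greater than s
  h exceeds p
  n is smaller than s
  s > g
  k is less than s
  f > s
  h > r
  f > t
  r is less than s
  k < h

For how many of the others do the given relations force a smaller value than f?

Directly below f: k, m, t, s.
One step further: r, n, g, p, q (9 so far).
Nothing else is reachable below f; 9 in all.

9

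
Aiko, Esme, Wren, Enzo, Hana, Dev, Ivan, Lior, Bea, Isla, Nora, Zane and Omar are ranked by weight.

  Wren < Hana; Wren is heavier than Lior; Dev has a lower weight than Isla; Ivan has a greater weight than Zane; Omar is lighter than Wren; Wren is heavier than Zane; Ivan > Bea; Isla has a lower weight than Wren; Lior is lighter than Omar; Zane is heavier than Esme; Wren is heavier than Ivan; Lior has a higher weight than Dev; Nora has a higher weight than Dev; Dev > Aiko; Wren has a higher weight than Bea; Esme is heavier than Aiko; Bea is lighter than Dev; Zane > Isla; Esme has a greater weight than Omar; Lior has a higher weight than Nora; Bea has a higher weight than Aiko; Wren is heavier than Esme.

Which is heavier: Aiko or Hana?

Link the given pairs in sequence: Aiko < Bea; Bea < Dev; Dev < Nora; Nora < Lior; Lior < Omar; Omar < Esme; Esme < Zane; Zane < Ivan; Ivan < Wren; Wren < Hana.
Together: Aiko < Bea < Dev < Nora < Lior < Omar < Esme < Zane < Ivan < Wren < Hana.
So Aiko < Hana; Hana is the heavier of the two.

Hana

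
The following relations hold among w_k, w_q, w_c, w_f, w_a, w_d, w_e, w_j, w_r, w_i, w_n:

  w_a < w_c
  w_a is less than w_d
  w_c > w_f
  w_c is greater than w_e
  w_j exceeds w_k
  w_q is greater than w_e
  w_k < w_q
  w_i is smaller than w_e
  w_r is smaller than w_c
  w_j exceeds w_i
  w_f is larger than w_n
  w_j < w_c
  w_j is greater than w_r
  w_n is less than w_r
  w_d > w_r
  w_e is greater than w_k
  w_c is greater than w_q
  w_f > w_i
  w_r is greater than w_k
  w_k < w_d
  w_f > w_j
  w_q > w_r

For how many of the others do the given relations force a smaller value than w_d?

Directly below w_d: w_k, w_r, w_a.
One step further: w_n (4 so far).
Nothing else is reachable below w_d; 4 in all.

4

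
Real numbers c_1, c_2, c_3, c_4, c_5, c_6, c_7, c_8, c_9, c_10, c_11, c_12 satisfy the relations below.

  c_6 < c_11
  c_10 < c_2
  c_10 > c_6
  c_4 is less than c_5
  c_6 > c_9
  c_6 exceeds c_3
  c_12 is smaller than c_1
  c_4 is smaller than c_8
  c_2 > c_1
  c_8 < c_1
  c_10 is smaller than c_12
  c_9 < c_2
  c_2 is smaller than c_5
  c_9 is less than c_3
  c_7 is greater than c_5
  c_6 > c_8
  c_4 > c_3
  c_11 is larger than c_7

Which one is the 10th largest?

c_4

The consecutive relations fix a unique order: c_9 < c_3 < c_4 < c_8 < c_6 < c_10 < c_12 < c_1 < c_2 < c_5 < c_7 < c_11.
Counting 10 from the largest end gives c_4.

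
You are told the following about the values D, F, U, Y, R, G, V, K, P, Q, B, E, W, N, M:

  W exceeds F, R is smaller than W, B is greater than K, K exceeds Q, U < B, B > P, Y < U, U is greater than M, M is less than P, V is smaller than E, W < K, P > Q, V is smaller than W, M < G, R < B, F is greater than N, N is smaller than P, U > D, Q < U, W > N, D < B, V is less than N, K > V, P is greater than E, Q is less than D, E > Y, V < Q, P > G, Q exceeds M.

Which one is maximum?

B

Chaining downward from B: directly below it, R, D, K, U, P; then M, Y, V, Q, G, N, E, W; then F.
That covers every other element, and nothing is given above B, so B is the maximum.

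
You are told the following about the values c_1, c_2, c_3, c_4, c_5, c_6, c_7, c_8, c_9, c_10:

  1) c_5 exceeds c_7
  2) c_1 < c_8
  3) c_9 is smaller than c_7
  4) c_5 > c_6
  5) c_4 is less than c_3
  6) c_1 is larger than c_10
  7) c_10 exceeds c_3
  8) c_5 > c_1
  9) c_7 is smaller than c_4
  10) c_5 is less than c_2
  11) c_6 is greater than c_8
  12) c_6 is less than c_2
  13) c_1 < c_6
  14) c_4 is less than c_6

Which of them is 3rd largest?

c_6

Piecing the relations together gives one ordering: c_9 < c_7 < c_4 < c_3 < c_10 < c_1 < c_8 < c_6 < c_5 < c_2.
The 3rd largest is c_6.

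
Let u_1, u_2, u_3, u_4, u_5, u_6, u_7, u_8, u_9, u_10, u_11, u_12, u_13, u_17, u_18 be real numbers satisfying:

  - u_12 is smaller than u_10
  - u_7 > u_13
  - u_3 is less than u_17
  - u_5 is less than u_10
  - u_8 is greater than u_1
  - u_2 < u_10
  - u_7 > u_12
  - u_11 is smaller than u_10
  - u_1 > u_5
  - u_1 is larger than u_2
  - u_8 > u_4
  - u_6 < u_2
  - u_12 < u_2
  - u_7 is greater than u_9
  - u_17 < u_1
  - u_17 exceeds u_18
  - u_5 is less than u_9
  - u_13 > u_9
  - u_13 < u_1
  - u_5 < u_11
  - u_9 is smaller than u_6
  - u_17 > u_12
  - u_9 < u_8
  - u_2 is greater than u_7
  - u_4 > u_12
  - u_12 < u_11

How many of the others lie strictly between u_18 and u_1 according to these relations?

Chaining upward from u_18 reaches: u_17, u_8.
Chaining downward from u_1 reaches: u_5, u_9, u_12, u_6, u_13, u_3, u_7, u_17, u_2.
Strictly between u_18 and u_1 are those in both lists: u_17 — 1 element.

1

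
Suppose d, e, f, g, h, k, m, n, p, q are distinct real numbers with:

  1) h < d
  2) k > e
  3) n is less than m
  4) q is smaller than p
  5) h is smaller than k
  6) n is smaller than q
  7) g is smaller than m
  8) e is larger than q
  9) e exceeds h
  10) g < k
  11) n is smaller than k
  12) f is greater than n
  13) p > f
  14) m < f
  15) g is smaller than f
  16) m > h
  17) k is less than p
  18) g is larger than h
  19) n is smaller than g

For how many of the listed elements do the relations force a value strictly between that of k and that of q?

1

The relations place q below k. An element lies strictly between them when it is forced above q and also forced below k.
Above q: {e, p}. Below k: {h, n, g, e}.
Intersection: {e} — 1.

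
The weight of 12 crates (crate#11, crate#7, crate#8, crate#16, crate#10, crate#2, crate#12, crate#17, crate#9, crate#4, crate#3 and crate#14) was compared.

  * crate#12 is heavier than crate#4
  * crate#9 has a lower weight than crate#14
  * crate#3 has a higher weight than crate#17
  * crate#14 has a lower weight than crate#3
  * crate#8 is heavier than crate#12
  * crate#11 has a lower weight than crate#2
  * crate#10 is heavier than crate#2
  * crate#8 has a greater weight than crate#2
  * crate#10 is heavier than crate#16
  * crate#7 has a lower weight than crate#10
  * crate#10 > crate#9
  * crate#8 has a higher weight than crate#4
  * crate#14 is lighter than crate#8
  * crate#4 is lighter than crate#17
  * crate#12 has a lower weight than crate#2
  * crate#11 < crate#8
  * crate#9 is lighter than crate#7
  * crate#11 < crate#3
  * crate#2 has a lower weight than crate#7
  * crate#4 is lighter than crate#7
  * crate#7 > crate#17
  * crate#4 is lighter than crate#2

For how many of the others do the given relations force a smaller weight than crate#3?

5

Directly below crate#3: crate#11, crate#17, crate#14.
One step further: crate#9, crate#4 (5 so far).
Nothing else is reachable below crate#3; 5 in all.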